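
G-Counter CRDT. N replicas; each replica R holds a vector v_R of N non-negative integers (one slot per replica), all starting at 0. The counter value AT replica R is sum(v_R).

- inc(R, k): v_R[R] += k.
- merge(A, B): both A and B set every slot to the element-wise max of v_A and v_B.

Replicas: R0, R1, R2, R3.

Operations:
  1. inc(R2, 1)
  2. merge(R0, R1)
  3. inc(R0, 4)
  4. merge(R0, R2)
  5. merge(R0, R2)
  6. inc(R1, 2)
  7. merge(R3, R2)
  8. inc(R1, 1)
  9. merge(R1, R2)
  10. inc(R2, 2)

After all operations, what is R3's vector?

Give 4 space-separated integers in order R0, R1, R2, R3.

Op 1: inc R2 by 1 -> R2=(0,0,1,0) value=1
Op 2: merge R0<->R1 -> R0=(0,0,0,0) R1=(0,0,0,0)
Op 3: inc R0 by 4 -> R0=(4,0,0,0) value=4
Op 4: merge R0<->R2 -> R0=(4,0,1,0) R2=(4,0,1,0)
Op 5: merge R0<->R2 -> R0=(4,0,1,0) R2=(4,0,1,0)
Op 6: inc R1 by 2 -> R1=(0,2,0,0) value=2
Op 7: merge R3<->R2 -> R3=(4,0,1,0) R2=(4,0,1,0)
Op 8: inc R1 by 1 -> R1=(0,3,0,0) value=3
Op 9: merge R1<->R2 -> R1=(4,3,1,0) R2=(4,3,1,0)
Op 10: inc R2 by 2 -> R2=(4,3,3,0) value=10

Answer: 4 0 1 0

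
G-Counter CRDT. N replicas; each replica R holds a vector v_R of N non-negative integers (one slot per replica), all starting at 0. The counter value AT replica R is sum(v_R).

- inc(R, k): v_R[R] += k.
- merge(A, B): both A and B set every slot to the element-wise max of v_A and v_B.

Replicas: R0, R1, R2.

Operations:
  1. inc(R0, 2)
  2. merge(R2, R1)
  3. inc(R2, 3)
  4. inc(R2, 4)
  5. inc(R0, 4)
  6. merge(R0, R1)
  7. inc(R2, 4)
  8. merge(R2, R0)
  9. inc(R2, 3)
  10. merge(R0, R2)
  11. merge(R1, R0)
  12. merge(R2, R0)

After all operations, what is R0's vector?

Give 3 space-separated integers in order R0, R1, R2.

Answer: 6 0 14

Derivation:
Op 1: inc R0 by 2 -> R0=(2,0,0) value=2
Op 2: merge R2<->R1 -> R2=(0,0,0) R1=(0,0,0)
Op 3: inc R2 by 3 -> R2=(0,0,3) value=3
Op 4: inc R2 by 4 -> R2=(0,0,7) value=7
Op 5: inc R0 by 4 -> R0=(6,0,0) value=6
Op 6: merge R0<->R1 -> R0=(6,0,0) R1=(6,0,0)
Op 7: inc R2 by 4 -> R2=(0,0,11) value=11
Op 8: merge R2<->R0 -> R2=(6,0,11) R0=(6,0,11)
Op 9: inc R2 by 3 -> R2=(6,0,14) value=20
Op 10: merge R0<->R2 -> R0=(6,0,14) R2=(6,0,14)
Op 11: merge R1<->R0 -> R1=(6,0,14) R0=(6,0,14)
Op 12: merge R2<->R0 -> R2=(6,0,14) R0=(6,0,14)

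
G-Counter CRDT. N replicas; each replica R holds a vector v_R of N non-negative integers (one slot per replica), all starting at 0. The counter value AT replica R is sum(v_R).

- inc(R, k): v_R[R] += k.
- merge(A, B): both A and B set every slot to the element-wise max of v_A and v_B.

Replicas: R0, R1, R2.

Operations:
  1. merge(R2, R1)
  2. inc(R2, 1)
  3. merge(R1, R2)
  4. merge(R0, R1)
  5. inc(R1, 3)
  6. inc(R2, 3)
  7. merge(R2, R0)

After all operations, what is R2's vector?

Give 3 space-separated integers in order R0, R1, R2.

Answer: 0 0 4

Derivation:
Op 1: merge R2<->R1 -> R2=(0,0,0) R1=(0,0,0)
Op 2: inc R2 by 1 -> R2=(0,0,1) value=1
Op 3: merge R1<->R2 -> R1=(0,0,1) R2=(0,0,1)
Op 4: merge R0<->R1 -> R0=(0,0,1) R1=(0,0,1)
Op 5: inc R1 by 3 -> R1=(0,3,1) value=4
Op 6: inc R2 by 3 -> R2=(0,0,4) value=4
Op 7: merge R2<->R0 -> R2=(0,0,4) R0=(0,0,4)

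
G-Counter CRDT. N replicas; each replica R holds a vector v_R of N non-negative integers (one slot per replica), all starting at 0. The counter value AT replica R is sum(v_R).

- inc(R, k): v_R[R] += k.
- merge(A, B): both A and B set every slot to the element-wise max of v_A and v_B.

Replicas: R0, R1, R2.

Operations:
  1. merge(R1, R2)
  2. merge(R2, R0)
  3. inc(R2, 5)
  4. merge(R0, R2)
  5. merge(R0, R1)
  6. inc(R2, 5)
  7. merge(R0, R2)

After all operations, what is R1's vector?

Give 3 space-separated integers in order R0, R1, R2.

Answer: 0 0 5

Derivation:
Op 1: merge R1<->R2 -> R1=(0,0,0) R2=(0,0,0)
Op 2: merge R2<->R0 -> R2=(0,0,0) R0=(0,0,0)
Op 3: inc R2 by 5 -> R2=(0,0,5) value=5
Op 4: merge R0<->R2 -> R0=(0,0,5) R2=(0,0,5)
Op 5: merge R0<->R1 -> R0=(0,0,5) R1=(0,0,5)
Op 6: inc R2 by 5 -> R2=(0,0,10) value=10
Op 7: merge R0<->R2 -> R0=(0,0,10) R2=(0,0,10)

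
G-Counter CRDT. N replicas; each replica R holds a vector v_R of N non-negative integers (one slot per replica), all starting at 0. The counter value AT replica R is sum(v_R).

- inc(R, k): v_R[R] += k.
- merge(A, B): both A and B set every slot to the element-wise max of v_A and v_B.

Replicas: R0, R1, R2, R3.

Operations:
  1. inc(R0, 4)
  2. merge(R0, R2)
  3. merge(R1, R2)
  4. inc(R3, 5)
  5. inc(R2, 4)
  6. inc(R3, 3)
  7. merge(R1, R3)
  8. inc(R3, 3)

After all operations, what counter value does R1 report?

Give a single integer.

Op 1: inc R0 by 4 -> R0=(4,0,0,0) value=4
Op 2: merge R0<->R2 -> R0=(4,0,0,0) R2=(4,0,0,0)
Op 3: merge R1<->R2 -> R1=(4,0,0,0) R2=(4,0,0,0)
Op 4: inc R3 by 5 -> R3=(0,0,0,5) value=5
Op 5: inc R2 by 4 -> R2=(4,0,4,0) value=8
Op 6: inc R3 by 3 -> R3=(0,0,0,8) value=8
Op 7: merge R1<->R3 -> R1=(4,0,0,8) R3=(4,0,0,8)
Op 8: inc R3 by 3 -> R3=(4,0,0,11) value=15

Answer: 12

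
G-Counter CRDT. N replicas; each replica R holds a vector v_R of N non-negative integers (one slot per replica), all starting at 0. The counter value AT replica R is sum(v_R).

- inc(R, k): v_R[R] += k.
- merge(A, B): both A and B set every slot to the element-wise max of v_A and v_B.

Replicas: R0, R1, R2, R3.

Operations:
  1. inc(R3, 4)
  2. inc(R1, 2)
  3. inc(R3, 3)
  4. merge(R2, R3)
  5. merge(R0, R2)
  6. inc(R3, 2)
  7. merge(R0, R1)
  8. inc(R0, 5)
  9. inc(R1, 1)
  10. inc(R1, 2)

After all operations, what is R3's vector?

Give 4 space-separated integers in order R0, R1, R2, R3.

Answer: 0 0 0 9

Derivation:
Op 1: inc R3 by 4 -> R3=(0,0,0,4) value=4
Op 2: inc R1 by 2 -> R1=(0,2,0,0) value=2
Op 3: inc R3 by 3 -> R3=(0,0,0,7) value=7
Op 4: merge R2<->R3 -> R2=(0,0,0,7) R3=(0,0,0,7)
Op 5: merge R0<->R2 -> R0=(0,0,0,7) R2=(0,0,0,7)
Op 6: inc R3 by 2 -> R3=(0,0,0,9) value=9
Op 7: merge R0<->R1 -> R0=(0,2,0,7) R1=(0,2,0,7)
Op 8: inc R0 by 5 -> R0=(5,2,0,7) value=14
Op 9: inc R1 by 1 -> R1=(0,3,0,7) value=10
Op 10: inc R1 by 2 -> R1=(0,5,0,7) value=12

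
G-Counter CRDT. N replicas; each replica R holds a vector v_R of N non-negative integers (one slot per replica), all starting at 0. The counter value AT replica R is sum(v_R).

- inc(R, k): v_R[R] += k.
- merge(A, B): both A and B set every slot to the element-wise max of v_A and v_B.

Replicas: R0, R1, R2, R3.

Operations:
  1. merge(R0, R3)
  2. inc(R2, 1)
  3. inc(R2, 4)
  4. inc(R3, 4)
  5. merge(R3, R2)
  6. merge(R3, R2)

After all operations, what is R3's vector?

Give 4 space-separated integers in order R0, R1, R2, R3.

Answer: 0 0 5 4

Derivation:
Op 1: merge R0<->R3 -> R0=(0,0,0,0) R3=(0,0,0,0)
Op 2: inc R2 by 1 -> R2=(0,0,1,0) value=1
Op 3: inc R2 by 4 -> R2=(0,0,5,0) value=5
Op 4: inc R3 by 4 -> R3=(0,0,0,4) value=4
Op 5: merge R3<->R2 -> R3=(0,0,5,4) R2=(0,0,5,4)
Op 6: merge R3<->R2 -> R3=(0,0,5,4) R2=(0,0,5,4)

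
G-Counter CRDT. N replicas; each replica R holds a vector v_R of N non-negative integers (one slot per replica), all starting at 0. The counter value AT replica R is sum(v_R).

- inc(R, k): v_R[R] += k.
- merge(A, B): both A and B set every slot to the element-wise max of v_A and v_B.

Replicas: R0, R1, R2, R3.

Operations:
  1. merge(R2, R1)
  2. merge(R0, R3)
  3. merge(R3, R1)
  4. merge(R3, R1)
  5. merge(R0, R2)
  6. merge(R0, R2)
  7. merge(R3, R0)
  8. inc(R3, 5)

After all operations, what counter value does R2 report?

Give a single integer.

Op 1: merge R2<->R1 -> R2=(0,0,0,0) R1=(0,0,0,0)
Op 2: merge R0<->R3 -> R0=(0,0,0,0) R3=(0,0,0,0)
Op 3: merge R3<->R1 -> R3=(0,0,0,0) R1=(0,0,0,0)
Op 4: merge R3<->R1 -> R3=(0,0,0,0) R1=(0,0,0,0)
Op 5: merge R0<->R2 -> R0=(0,0,0,0) R2=(0,0,0,0)
Op 6: merge R0<->R2 -> R0=(0,0,0,0) R2=(0,0,0,0)
Op 7: merge R3<->R0 -> R3=(0,0,0,0) R0=(0,0,0,0)
Op 8: inc R3 by 5 -> R3=(0,0,0,5) value=5

Answer: 0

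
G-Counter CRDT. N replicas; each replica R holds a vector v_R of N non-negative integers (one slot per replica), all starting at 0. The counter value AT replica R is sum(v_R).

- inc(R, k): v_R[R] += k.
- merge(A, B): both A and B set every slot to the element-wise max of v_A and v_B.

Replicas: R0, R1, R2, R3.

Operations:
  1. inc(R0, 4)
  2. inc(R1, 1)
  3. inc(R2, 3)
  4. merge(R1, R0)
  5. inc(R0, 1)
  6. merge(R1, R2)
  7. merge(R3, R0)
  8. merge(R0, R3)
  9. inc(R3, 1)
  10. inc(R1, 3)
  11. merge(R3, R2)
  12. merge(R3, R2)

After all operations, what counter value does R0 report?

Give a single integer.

Answer: 6

Derivation:
Op 1: inc R0 by 4 -> R0=(4,0,0,0) value=4
Op 2: inc R1 by 1 -> R1=(0,1,0,0) value=1
Op 3: inc R2 by 3 -> R2=(0,0,3,0) value=3
Op 4: merge R1<->R0 -> R1=(4,1,0,0) R0=(4,1,0,0)
Op 5: inc R0 by 1 -> R0=(5,1,0,0) value=6
Op 6: merge R1<->R2 -> R1=(4,1,3,0) R2=(4,1,3,0)
Op 7: merge R3<->R0 -> R3=(5,1,0,0) R0=(5,1,0,0)
Op 8: merge R0<->R3 -> R0=(5,1,0,0) R3=(5,1,0,0)
Op 9: inc R3 by 1 -> R3=(5,1,0,1) value=7
Op 10: inc R1 by 3 -> R1=(4,4,3,0) value=11
Op 11: merge R3<->R2 -> R3=(5,1,3,1) R2=(5,1,3,1)
Op 12: merge R3<->R2 -> R3=(5,1,3,1) R2=(5,1,3,1)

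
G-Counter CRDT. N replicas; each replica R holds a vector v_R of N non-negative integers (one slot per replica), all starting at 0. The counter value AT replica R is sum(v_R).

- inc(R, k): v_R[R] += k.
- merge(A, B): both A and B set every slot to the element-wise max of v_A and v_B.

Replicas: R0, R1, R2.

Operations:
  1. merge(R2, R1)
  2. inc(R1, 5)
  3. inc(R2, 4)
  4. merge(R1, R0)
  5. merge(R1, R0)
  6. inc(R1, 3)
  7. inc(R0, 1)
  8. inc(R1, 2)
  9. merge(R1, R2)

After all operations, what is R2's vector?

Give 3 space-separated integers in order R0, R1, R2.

Op 1: merge R2<->R1 -> R2=(0,0,0) R1=(0,0,0)
Op 2: inc R1 by 5 -> R1=(0,5,0) value=5
Op 3: inc R2 by 4 -> R2=(0,0,4) value=4
Op 4: merge R1<->R0 -> R1=(0,5,0) R0=(0,5,0)
Op 5: merge R1<->R0 -> R1=(0,5,0) R0=(0,5,0)
Op 6: inc R1 by 3 -> R1=(0,8,0) value=8
Op 7: inc R0 by 1 -> R0=(1,5,0) value=6
Op 8: inc R1 by 2 -> R1=(0,10,0) value=10
Op 9: merge R1<->R2 -> R1=(0,10,4) R2=(0,10,4)

Answer: 0 10 4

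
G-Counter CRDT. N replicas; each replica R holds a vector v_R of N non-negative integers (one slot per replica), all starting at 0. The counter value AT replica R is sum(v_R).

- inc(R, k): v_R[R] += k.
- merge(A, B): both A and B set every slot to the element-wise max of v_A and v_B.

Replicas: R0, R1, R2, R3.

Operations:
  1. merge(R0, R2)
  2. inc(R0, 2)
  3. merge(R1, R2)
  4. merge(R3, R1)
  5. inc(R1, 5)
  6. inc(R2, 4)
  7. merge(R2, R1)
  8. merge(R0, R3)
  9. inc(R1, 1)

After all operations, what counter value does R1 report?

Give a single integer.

Answer: 10

Derivation:
Op 1: merge R0<->R2 -> R0=(0,0,0,0) R2=(0,0,0,0)
Op 2: inc R0 by 2 -> R0=(2,0,0,0) value=2
Op 3: merge R1<->R2 -> R1=(0,0,0,0) R2=(0,0,0,0)
Op 4: merge R3<->R1 -> R3=(0,0,0,0) R1=(0,0,0,0)
Op 5: inc R1 by 5 -> R1=(0,5,0,0) value=5
Op 6: inc R2 by 4 -> R2=(0,0,4,0) value=4
Op 7: merge R2<->R1 -> R2=(0,5,4,0) R1=(0,5,4,0)
Op 8: merge R0<->R3 -> R0=(2,0,0,0) R3=(2,0,0,0)
Op 9: inc R1 by 1 -> R1=(0,6,4,0) value=10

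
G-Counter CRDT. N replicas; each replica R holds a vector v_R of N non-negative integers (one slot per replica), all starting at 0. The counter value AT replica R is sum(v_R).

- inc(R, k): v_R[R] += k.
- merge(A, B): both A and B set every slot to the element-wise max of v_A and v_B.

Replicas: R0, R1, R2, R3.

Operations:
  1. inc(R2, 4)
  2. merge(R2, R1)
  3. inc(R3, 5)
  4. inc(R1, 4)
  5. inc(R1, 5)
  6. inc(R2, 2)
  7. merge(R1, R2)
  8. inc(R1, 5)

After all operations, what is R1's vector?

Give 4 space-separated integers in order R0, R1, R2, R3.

Answer: 0 14 6 0

Derivation:
Op 1: inc R2 by 4 -> R2=(0,0,4,0) value=4
Op 2: merge R2<->R1 -> R2=(0,0,4,0) R1=(0,0,4,0)
Op 3: inc R3 by 5 -> R3=(0,0,0,5) value=5
Op 4: inc R1 by 4 -> R1=(0,4,4,0) value=8
Op 5: inc R1 by 5 -> R1=(0,9,4,0) value=13
Op 6: inc R2 by 2 -> R2=(0,0,6,0) value=6
Op 7: merge R1<->R2 -> R1=(0,9,6,0) R2=(0,9,6,0)
Op 8: inc R1 by 5 -> R1=(0,14,6,0) value=20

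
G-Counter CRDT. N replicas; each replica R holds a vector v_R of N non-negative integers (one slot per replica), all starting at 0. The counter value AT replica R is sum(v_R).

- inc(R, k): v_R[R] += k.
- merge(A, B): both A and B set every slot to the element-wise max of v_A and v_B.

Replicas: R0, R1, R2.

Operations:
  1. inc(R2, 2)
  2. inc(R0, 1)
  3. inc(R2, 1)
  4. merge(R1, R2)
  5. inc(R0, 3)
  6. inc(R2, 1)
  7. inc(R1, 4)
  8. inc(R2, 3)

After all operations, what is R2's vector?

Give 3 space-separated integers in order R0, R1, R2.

Answer: 0 0 7

Derivation:
Op 1: inc R2 by 2 -> R2=(0,0,2) value=2
Op 2: inc R0 by 1 -> R0=(1,0,0) value=1
Op 3: inc R2 by 1 -> R2=(0,0,3) value=3
Op 4: merge R1<->R2 -> R1=(0,0,3) R2=(0,0,3)
Op 5: inc R0 by 3 -> R0=(4,0,0) value=4
Op 6: inc R2 by 1 -> R2=(0,0,4) value=4
Op 7: inc R1 by 4 -> R1=(0,4,3) value=7
Op 8: inc R2 by 3 -> R2=(0,0,7) value=7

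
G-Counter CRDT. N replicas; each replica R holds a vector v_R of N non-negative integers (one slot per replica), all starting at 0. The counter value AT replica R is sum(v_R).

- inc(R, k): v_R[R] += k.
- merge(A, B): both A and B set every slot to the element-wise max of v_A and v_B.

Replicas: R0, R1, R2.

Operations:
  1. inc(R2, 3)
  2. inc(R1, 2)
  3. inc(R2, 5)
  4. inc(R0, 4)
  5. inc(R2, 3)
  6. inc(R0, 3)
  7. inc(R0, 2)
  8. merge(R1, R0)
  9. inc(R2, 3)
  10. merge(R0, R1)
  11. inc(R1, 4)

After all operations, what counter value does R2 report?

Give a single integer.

Answer: 14

Derivation:
Op 1: inc R2 by 3 -> R2=(0,0,3) value=3
Op 2: inc R1 by 2 -> R1=(0,2,0) value=2
Op 3: inc R2 by 5 -> R2=(0,0,8) value=8
Op 4: inc R0 by 4 -> R0=(4,0,0) value=4
Op 5: inc R2 by 3 -> R2=(0,0,11) value=11
Op 6: inc R0 by 3 -> R0=(7,0,0) value=7
Op 7: inc R0 by 2 -> R0=(9,0,0) value=9
Op 8: merge R1<->R0 -> R1=(9,2,0) R0=(9,2,0)
Op 9: inc R2 by 3 -> R2=(0,0,14) value=14
Op 10: merge R0<->R1 -> R0=(9,2,0) R1=(9,2,0)
Op 11: inc R1 by 4 -> R1=(9,6,0) value=15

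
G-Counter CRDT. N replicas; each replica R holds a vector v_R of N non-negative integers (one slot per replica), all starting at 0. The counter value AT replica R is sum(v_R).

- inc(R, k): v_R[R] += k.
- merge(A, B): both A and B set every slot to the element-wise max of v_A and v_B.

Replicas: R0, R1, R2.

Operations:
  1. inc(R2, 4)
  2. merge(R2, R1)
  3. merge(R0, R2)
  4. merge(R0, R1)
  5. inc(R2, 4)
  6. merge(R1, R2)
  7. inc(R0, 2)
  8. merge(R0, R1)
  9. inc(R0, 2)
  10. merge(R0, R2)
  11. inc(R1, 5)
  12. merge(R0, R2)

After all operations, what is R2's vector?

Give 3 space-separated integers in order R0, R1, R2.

Answer: 4 0 8

Derivation:
Op 1: inc R2 by 4 -> R2=(0,0,4) value=4
Op 2: merge R2<->R1 -> R2=(0,0,4) R1=(0,0,4)
Op 3: merge R0<->R2 -> R0=(0,0,4) R2=(0,0,4)
Op 4: merge R0<->R1 -> R0=(0,0,4) R1=(0,0,4)
Op 5: inc R2 by 4 -> R2=(0,0,8) value=8
Op 6: merge R1<->R2 -> R1=(0,0,8) R2=(0,0,8)
Op 7: inc R0 by 2 -> R0=(2,0,4) value=6
Op 8: merge R0<->R1 -> R0=(2,0,8) R1=(2,0,8)
Op 9: inc R0 by 2 -> R0=(4,0,8) value=12
Op 10: merge R0<->R2 -> R0=(4,0,8) R2=(4,0,8)
Op 11: inc R1 by 5 -> R1=(2,5,8) value=15
Op 12: merge R0<->R2 -> R0=(4,0,8) R2=(4,0,8)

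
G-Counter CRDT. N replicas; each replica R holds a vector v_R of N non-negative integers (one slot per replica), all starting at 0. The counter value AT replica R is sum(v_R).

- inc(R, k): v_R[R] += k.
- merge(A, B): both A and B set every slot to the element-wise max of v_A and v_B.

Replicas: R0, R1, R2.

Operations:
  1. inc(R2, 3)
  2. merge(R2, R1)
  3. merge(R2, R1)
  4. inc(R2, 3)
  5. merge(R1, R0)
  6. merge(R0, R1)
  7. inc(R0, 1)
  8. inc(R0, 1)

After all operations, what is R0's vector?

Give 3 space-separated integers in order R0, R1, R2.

Op 1: inc R2 by 3 -> R2=(0,0,3) value=3
Op 2: merge R2<->R1 -> R2=(0,0,3) R1=(0,0,3)
Op 3: merge R2<->R1 -> R2=(0,0,3) R1=(0,0,3)
Op 4: inc R2 by 3 -> R2=(0,0,6) value=6
Op 5: merge R1<->R0 -> R1=(0,0,3) R0=(0,0,3)
Op 6: merge R0<->R1 -> R0=(0,0,3) R1=(0,0,3)
Op 7: inc R0 by 1 -> R0=(1,0,3) value=4
Op 8: inc R0 by 1 -> R0=(2,0,3) value=5

Answer: 2 0 3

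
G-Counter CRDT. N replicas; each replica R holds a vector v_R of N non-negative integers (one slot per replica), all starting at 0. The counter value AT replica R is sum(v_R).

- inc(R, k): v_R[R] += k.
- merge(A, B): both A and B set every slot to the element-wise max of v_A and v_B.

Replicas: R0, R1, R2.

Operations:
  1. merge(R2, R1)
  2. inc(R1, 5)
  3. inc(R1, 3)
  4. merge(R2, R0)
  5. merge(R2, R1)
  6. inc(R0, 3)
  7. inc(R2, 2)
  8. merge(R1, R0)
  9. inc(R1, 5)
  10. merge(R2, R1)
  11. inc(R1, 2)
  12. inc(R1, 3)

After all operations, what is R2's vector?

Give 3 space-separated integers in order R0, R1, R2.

Answer: 3 13 2

Derivation:
Op 1: merge R2<->R1 -> R2=(0,0,0) R1=(0,0,0)
Op 2: inc R1 by 5 -> R1=(0,5,0) value=5
Op 3: inc R1 by 3 -> R1=(0,8,0) value=8
Op 4: merge R2<->R0 -> R2=(0,0,0) R0=(0,0,0)
Op 5: merge R2<->R1 -> R2=(0,8,0) R1=(0,8,0)
Op 6: inc R0 by 3 -> R0=(3,0,0) value=3
Op 7: inc R2 by 2 -> R2=(0,8,2) value=10
Op 8: merge R1<->R0 -> R1=(3,8,0) R0=(3,8,0)
Op 9: inc R1 by 5 -> R1=(3,13,0) value=16
Op 10: merge R2<->R1 -> R2=(3,13,2) R1=(3,13,2)
Op 11: inc R1 by 2 -> R1=(3,15,2) value=20
Op 12: inc R1 by 3 -> R1=(3,18,2) value=23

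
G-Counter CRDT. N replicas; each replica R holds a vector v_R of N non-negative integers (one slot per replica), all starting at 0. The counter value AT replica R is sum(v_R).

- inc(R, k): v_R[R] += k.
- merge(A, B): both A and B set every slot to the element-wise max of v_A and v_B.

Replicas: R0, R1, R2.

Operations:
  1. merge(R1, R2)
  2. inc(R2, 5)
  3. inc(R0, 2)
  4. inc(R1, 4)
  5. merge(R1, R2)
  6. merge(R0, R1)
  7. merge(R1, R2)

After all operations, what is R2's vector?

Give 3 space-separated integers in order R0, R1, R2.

Op 1: merge R1<->R2 -> R1=(0,0,0) R2=(0,0,0)
Op 2: inc R2 by 5 -> R2=(0,0,5) value=5
Op 3: inc R0 by 2 -> R0=(2,0,0) value=2
Op 4: inc R1 by 4 -> R1=(0,4,0) value=4
Op 5: merge R1<->R2 -> R1=(0,4,5) R2=(0,4,5)
Op 6: merge R0<->R1 -> R0=(2,4,5) R1=(2,4,5)
Op 7: merge R1<->R2 -> R1=(2,4,5) R2=(2,4,5)

Answer: 2 4 5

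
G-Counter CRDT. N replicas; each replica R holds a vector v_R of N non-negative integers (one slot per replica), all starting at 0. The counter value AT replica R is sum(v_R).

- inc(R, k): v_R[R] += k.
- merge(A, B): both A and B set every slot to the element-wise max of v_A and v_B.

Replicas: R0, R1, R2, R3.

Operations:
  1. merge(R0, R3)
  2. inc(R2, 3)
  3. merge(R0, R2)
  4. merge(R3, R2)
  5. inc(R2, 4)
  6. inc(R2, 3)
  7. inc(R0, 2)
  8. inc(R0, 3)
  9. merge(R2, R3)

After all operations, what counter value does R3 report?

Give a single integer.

Answer: 10

Derivation:
Op 1: merge R0<->R3 -> R0=(0,0,0,0) R3=(0,0,0,0)
Op 2: inc R2 by 3 -> R2=(0,0,3,0) value=3
Op 3: merge R0<->R2 -> R0=(0,0,3,0) R2=(0,0,3,0)
Op 4: merge R3<->R2 -> R3=(0,0,3,0) R2=(0,0,3,0)
Op 5: inc R2 by 4 -> R2=(0,0,7,0) value=7
Op 6: inc R2 by 3 -> R2=(0,0,10,0) value=10
Op 7: inc R0 by 2 -> R0=(2,0,3,0) value=5
Op 8: inc R0 by 3 -> R0=(5,0,3,0) value=8
Op 9: merge R2<->R3 -> R2=(0,0,10,0) R3=(0,0,10,0)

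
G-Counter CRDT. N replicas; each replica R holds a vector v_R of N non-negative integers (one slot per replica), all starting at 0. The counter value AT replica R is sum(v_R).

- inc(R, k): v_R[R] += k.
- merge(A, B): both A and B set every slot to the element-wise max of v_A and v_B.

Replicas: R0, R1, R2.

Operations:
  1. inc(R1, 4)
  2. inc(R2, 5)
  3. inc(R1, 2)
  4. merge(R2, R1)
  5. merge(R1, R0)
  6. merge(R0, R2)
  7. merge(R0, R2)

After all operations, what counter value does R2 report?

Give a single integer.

Answer: 11

Derivation:
Op 1: inc R1 by 4 -> R1=(0,4,0) value=4
Op 2: inc R2 by 5 -> R2=(0,0,5) value=5
Op 3: inc R1 by 2 -> R1=(0,6,0) value=6
Op 4: merge R2<->R1 -> R2=(0,6,5) R1=(0,6,5)
Op 5: merge R1<->R0 -> R1=(0,6,5) R0=(0,6,5)
Op 6: merge R0<->R2 -> R0=(0,6,5) R2=(0,6,5)
Op 7: merge R0<->R2 -> R0=(0,6,5) R2=(0,6,5)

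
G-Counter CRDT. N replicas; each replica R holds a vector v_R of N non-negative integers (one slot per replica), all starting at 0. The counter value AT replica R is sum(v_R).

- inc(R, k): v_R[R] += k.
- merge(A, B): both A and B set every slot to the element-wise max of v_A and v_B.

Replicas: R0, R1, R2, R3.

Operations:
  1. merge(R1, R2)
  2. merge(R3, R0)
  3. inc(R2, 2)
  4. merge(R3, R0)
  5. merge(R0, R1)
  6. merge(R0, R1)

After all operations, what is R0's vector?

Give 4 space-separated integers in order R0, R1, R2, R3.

Op 1: merge R1<->R2 -> R1=(0,0,0,0) R2=(0,0,0,0)
Op 2: merge R3<->R0 -> R3=(0,0,0,0) R0=(0,0,0,0)
Op 3: inc R2 by 2 -> R2=(0,0,2,0) value=2
Op 4: merge R3<->R0 -> R3=(0,0,0,0) R0=(0,0,0,0)
Op 5: merge R0<->R1 -> R0=(0,0,0,0) R1=(0,0,0,0)
Op 6: merge R0<->R1 -> R0=(0,0,0,0) R1=(0,0,0,0)

Answer: 0 0 0 0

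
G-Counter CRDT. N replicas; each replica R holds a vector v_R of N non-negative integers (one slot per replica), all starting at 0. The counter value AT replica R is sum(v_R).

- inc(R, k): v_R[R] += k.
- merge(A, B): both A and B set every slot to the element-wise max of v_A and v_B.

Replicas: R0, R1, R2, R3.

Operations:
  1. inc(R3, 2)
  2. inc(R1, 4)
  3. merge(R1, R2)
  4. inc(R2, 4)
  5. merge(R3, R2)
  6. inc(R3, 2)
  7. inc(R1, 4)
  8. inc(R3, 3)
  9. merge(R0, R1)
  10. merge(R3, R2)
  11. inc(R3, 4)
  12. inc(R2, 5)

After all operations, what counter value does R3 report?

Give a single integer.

Op 1: inc R3 by 2 -> R3=(0,0,0,2) value=2
Op 2: inc R1 by 4 -> R1=(0,4,0,0) value=4
Op 3: merge R1<->R2 -> R1=(0,4,0,0) R2=(0,4,0,0)
Op 4: inc R2 by 4 -> R2=(0,4,4,0) value=8
Op 5: merge R3<->R2 -> R3=(0,4,4,2) R2=(0,4,4,2)
Op 6: inc R3 by 2 -> R3=(0,4,4,4) value=12
Op 7: inc R1 by 4 -> R1=(0,8,0,0) value=8
Op 8: inc R3 by 3 -> R3=(0,4,4,7) value=15
Op 9: merge R0<->R1 -> R0=(0,8,0,0) R1=(0,8,0,0)
Op 10: merge R3<->R2 -> R3=(0,4,4,7) R2=(0,4,4,7)
Op 11: inc R3 by 4 -> R3=(0,4,4,11) value=19
Op 12: inc R2 by 5 -> R2=(0,4,9,7) value=20

Answer: 19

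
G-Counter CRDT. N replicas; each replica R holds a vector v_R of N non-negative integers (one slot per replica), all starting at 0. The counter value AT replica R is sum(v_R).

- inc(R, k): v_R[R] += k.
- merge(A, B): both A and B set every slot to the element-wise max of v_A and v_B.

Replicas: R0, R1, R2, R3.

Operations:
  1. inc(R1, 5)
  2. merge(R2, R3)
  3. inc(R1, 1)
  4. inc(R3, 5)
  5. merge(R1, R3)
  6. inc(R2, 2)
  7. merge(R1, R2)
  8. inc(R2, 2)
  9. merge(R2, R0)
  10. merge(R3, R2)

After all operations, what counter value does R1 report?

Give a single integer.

Answer: 13

Derivation:
Op 1: inc R1 by 5 -> R1=(0,5,0,0) value=5
Op 2: merge R2<->R3 -> R2=(0,0,0,0) R3=(0,0,0,0)
Op 3: inc R1 by 1 -> R1=(0,6,0,0) value=6
Op 4: inc R3 by 5 -> R3=(0,0,0,5) value=5
Op 5: merge R1<->R3 -> R1=(0,6,0,5) R3=(0,6,0,5)
Op 6: inc R2 by 2 -> R2=(0,0,2,0) value=2
Op 7: merge R1<->R2 -> R1=(0,6,2,5) R2=(0,6,2,5)
Op 8: inc R2 by 2 -> R2=(0,6,4,5) value=15
Op 9: merge R2<->R0 -> R2=(0,6,4,5) R0=(0,6,4,5)
Op 10: merge R3<->R2 -> R3=(0,6,4,5) R2=(0,6,4,5)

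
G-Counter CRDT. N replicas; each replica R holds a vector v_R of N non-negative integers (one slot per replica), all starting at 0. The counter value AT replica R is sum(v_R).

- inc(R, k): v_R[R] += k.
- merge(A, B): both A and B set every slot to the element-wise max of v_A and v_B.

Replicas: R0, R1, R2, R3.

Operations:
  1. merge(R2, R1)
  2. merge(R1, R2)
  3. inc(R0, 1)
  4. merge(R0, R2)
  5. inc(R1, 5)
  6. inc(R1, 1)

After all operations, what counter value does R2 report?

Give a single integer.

Op 1: merge R2<->R1 -> R2=(0,0,0,0) R1=(0,0,0,0)
Op 2: merge R1<->R2 -> R1=(0,0,0,0) R2=(0,0,0,0)
Op 3: inc R0 by 1 -> R0=(1,0,0,0) value=1
Op 4: merge R0<->R2 -> R0=(1,0,0,0) R2=(1,0,0,0)
Op 5: inc R1 by 5 -> R1=(0,5,0,0) value=5
Op 6: inc R1 by 1 -> R1=(0,6,0,0) value=6

Answer: 1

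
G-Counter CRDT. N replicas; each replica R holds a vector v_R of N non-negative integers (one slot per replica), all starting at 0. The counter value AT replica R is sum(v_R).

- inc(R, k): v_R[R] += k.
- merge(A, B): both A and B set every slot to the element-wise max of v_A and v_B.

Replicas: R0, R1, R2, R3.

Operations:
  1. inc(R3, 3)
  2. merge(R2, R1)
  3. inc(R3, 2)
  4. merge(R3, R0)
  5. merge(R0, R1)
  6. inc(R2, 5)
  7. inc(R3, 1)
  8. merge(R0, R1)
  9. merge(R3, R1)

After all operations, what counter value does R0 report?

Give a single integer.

Op 1: inc R3 by 3 -> R3=(0,0,0,3) value=3
Op 2: merge R2<->R1 -> R2=(0,0,0,0) R1=(0,0,0,0)
Op 3: inc R3 by 2 -> R3=(0,0,0,5) value=5
Op 4: merge R3<->R0 -> R3=(0,0,0,5) R0=(0,0,0,5)
Op 5: merge R0<->R1 -> R0=(0,0,0,5) R1=(0,0,0,5)
Op 6: inc R2 by 5 -> R2=(0,0,5,0) value=5
Op 7: inc R3 by 1 -> R3=(0,0,0,6) value=6
Op 8: merge R0<->R1 -> R0=(0,0,0,5) R1=(0,0,0,5)
Op 9: merge R3<->R1 -> R3=(0,0,0,6) R1=(0,0,0,6)

Answer: 5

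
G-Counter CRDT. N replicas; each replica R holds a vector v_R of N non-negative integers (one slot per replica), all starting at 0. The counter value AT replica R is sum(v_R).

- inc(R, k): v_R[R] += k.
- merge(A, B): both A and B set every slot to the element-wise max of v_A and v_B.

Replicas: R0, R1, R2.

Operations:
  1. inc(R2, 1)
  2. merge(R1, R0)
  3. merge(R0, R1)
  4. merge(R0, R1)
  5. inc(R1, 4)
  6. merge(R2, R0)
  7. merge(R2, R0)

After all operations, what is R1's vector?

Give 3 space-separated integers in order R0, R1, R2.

Op 1: inc R2 by 1 -> R2=(0,0,1) value=1
Op 2: merge R1<->R0 -> R1=(0,0,0) R0=(0,0,0)
Op 3: merge R0<->R1 -> R0=(0,0,0) R1=(0,0,0)
Op 4: merge R0<->R1 -> R0=(0,0,0) R1=(0,0,0)
Op 5: inc R1 by 4 -> R1=(0,4,0) value=4
Op 6: merge R2<->R0 -> R2=(0,0,1) R0=(0,0,1)
Op 7: merge R2<->R0 -> R2=(0,0,1) R0=(0,0,1)

Answer: 0 4 0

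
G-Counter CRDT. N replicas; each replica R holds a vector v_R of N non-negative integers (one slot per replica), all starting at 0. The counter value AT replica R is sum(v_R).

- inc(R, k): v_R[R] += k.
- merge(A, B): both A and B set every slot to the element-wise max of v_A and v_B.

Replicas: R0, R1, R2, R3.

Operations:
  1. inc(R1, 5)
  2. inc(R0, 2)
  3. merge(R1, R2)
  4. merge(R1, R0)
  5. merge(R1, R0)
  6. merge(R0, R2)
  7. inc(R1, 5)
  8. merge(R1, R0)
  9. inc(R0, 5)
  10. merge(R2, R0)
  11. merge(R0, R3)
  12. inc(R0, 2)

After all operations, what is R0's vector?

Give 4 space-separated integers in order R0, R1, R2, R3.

Op 1: inc R1 by 5 -> R1=(0,5,0,0) value=5
Op 2: inc R0 by 2 -> R0=(2,0,0,0) value=2
Op 3: merge R1<->R2 -> R1=(0,5,0,0) R2=(0,5,0,0)
Op 4: merge R1<->R0 -> R1=(2,5,0,0) R0=(2,5,0,0)
Op 5: merge R1<->R0 -> R1=(2,5,0,0) R0=(2,5,0,0)
Op 6: merge R0<->R2 -> R0=(2,5,0,0) R2=(2,5,0,0)
Op 7: inc R1 by 5 -> R1=(2,10,0,0) value=12
Op 8: merge R1<->R0 -> R1=(2,10,0,0) R0=(2,10,0,0)
Op 9: inc R0 by 5 -> R0=(7,10,0,0) value=17
Op 10: merge R2<->R0 -> R2=(7,10,0,0) R0=(7,10,0,0)
Op 11: merge R0<->R3 -> R0=(7,10,0,0) R3=(7,10,0,0)
Op 12: inc R0 by 2 -> R0=(9,10,0,0) value=19

Answer: 9 10 0 0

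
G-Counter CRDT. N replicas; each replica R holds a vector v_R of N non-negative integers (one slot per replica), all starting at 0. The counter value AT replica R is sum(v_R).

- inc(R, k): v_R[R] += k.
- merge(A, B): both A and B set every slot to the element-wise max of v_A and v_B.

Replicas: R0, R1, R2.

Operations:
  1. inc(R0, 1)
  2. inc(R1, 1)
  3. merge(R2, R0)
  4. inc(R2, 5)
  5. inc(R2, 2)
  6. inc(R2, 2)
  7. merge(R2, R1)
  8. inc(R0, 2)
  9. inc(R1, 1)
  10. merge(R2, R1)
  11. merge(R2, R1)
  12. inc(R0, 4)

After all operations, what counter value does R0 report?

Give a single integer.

Op 1: inc R0 by 1 -> R0=(1,0,0) value=1
Op 2: inc R1 by 1 -> R1=(0,1,0) value=1
Op 3: merge R2<->R0 -> R2=(1,0,0) R0=(1,0,0)
Op 4: inc R2 by 5 -> R2=(1,0,5) value=6
Op 5: inc R2 by 2 -> R2=(1,0,7) value=8
Op 6: inc R2 by 2 -> R2=(1,0,9) value=10
Op 7: merge R2<->R1 -> R2=(1,1,9) R1=(1,1,9)
Op 8: inc R0 by 2 -> R0=(3,0,0) value=3
Op 9: inc R1 by 1 -> R1=(1,2,9) value=12
Op 10: merge R2<->R1 -> R2=(1,2,9) R1=(1,2,9)
Op 11: merge R2<->R1 -> R2=(1,2,9) R1=(1,2,9)
Op 12: inc R0 by 4 -> R0=(7,0,0) value=7

Answer: 7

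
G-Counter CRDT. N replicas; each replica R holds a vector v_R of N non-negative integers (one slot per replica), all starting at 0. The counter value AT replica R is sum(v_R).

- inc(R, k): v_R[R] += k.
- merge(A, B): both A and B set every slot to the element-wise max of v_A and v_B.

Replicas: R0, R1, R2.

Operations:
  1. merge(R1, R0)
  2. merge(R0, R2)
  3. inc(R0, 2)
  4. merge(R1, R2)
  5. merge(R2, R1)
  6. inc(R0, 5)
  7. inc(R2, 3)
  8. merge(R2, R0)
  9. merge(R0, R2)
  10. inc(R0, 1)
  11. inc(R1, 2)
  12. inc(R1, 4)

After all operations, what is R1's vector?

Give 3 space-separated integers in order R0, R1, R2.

Answer: 0 6 0

Derivation:
Op 1: merge R1<->R0 -> R1=(0,0,0) R0=(0,0,0)
Op 2: merge R0<->R2 -> R0=(0,0,0) R2=(0,0,0)
Op 3: inc R0 by 2 -> R0=(2,0,0) value=2
Op 4: merge R1<->R2 -> R1=(0,0,0) R2=(0,0,0)
Op 5: merge R2<->R1 -> R2=(0,0,0) R1=(0,0,0)
Op 6: inc R0 by 5 -> R0=(7,0,0) value=7
Op 7: inc R2 by 3 -> R2=(0,0,3) value=3
Op 8: merge R2<->R0 -> R2=(7,0,3) R0=(7,0,3)
Op 9: merge R0<->R2 -> R0=(7,0,3) R2=(7,0,3)
Op 10: inc R0 by 1 -> R0=(8,0,3) value=11
Op 11: inc R1 by 2 -> R1=(0,2,0) value=2
Op 12: inc R1 by 4 -> R1=(0,6,0) value=6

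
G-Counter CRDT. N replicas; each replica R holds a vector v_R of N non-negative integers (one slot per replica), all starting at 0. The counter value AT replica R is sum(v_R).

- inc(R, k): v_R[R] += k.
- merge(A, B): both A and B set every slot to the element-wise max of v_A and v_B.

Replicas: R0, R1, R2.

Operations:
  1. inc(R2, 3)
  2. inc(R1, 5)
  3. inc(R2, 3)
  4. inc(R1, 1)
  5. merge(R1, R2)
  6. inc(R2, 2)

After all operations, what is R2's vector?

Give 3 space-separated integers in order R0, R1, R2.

Answer: 0 6 8

Derivation:
Op 1: inc R2 by 3 -> R2=(0,0,3) value=3
Op 2: inc R1 by 5 -> R1=(0,5,0) value=5
Op 3: inc R2 by 3 -> R2=(0,0,6) value=6
Op 4: inc R1 by 1 -> R1=(0,6,0) value=6
Op 5: merge R1<->R2 -> R1=(0,6,6) R2=(0,6,6)
Op 6: inc R2 by 2 -> R2=(0,6,8) value=14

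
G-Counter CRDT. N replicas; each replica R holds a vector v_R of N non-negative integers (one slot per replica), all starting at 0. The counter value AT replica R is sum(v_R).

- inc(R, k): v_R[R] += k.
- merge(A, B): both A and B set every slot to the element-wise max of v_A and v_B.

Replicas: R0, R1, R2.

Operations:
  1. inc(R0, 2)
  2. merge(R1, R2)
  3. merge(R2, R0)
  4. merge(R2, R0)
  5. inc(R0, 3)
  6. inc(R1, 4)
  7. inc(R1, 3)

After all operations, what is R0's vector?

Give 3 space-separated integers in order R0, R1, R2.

Answer: 5 0 0

Derivation:
Op 1: inc R0 by 2 -> R0=(2,0,0) value=2
Op 2: merge R1<->R2 -> R1=(0,0,0) R2=(0,0,0)
Op 3: merge R2<->R0 -> R2=(2,0,0) R0=(2,0,0)
Op 4: merge R2<->R0 -> R2=(2,0,0) R0=(2,0,0)
Op 5: inc R0 by 3 -> R0=(5,0,0) value=5
Op 6: inc R1 by 4 -> R1=(0,4,0) value=4
Op 7: inc R1 by 3 -> R1=(0,7,0) value=7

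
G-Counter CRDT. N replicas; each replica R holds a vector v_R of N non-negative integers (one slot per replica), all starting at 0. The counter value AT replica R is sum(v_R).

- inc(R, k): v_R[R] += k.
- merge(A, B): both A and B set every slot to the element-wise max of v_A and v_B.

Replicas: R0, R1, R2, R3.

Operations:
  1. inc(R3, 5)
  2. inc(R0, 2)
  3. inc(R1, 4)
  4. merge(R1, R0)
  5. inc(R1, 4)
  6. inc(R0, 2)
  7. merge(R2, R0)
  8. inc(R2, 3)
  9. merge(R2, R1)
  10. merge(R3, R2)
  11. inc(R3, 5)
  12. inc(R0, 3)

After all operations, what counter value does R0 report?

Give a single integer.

Op 1: inc R3 by 5 -> R3=(0,0,0,5) value=5
Op 2: inc R0 by 2 -> R0=(2,0,0,0) value=2
Op 3: inc R1 by 4 -> R1=(0,4,0,0) value=4
Op 4: merge R1<->R0 -> R1=(2,4,0,0) R0=(2,4,0,0)
Op 5: inc R1 by 4 -> R1=(2,8,0,0) value=10
Op 6: inc R0 by 2 -> R0=(4,4,0,0) value=8
Op 7: merge R2<->R0 -> R2=(4,4,0,0) R0=(4,4,0,0)
Op 8: inc R2 by 3 -> R2=(4,4,3,0) value=11
Op 9: merge R2<->R1 -> R2=(4,8,3,0) R1=(4,8,3,0)
Op 10: merge R3<->R2 -> R3=(4,8,3,5) R2=(4,8,3,5)
Op 11: inc R3 by 5 -> R3=(4,8,3,10) value=25
Op 12: inc R0 by 3 -> R0=(7,4,0,0) value=11

Answer: 11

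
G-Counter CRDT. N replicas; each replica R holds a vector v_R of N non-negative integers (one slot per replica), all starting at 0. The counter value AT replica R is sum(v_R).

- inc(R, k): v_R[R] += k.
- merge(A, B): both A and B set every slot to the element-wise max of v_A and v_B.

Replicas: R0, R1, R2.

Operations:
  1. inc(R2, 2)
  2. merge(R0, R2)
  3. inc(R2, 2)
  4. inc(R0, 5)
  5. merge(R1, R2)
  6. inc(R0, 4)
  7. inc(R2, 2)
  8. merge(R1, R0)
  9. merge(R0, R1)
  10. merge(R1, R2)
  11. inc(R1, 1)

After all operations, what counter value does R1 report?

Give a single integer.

Answer: 16

Derivation:
Op 1: inc R2 by 2 -> R2=(0,0,2) value=2
Op 2: merge R0<->R2 -> R0=(0,0,2) R2=(0,0,2)
Op 3: inc R2 by 2 -> R2=(0,0,4) value=4
Op 4: inc R0 by 5 -> R0=(5,0,2) value=7
Op 5: merge R1<->R2 -> R1=(0,0,4) R2=(0,0,4)
Op 6: inc R0 by 4 -> R0=(9,0,2) value=11
Op 7: inc R2 by 2 -> R2=(0,0,6) value=6
Op 8: merge R1<->R0 -> R1=(9,0,4) R0=(9,0,4)
Op 9: merge R0<->R1 -> R0=(9,0,4) R1=(9,0,4)
Op 10: merge R1<->R2 -> R1=(9,0,6) R2=(9,0,6)
Op 11: inc R1 by 1 -> R1=(9,1,6) value=16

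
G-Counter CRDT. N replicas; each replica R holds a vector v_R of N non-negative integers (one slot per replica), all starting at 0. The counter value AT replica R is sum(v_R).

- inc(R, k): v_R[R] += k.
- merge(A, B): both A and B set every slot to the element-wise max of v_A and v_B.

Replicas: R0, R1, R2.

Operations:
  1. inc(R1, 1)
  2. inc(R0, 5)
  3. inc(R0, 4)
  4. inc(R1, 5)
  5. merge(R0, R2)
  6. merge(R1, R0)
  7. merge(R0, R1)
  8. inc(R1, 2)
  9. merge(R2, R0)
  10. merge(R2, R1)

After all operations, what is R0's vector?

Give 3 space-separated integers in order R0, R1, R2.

Op 1: inc R1 by 1 -> R1=(0,1,0) value=1
Op 2: inc R0 by 5 -> R0=(5,0,0) value=5
Op 3: inc R0 by 4 -> R0=(9,0,0) value=9
Op 4: inc R1 by 5 -> R1=(0,6,0) value=6
Op 5: merge R0<->R2 -> R0=(9,0,0) R2=(9,0,0)
Op 6: merge R1<->R0 -> R1=(9,6,0) R0=(9,6,0)
Op 7: merge R0<->R1 -> R0=(9,6,0) R1=(9,6,0)
Op 8: inc R1 by 2 -> R1=(9,8,0) value=17
Op 9: merge R2<->R0 -> R2=(9,6,0) R0=(9,6,0)
Op 10: merge R2<->R1 -> R2=(9,8,0) R1=(9,8,0)

Answer: 9 6 0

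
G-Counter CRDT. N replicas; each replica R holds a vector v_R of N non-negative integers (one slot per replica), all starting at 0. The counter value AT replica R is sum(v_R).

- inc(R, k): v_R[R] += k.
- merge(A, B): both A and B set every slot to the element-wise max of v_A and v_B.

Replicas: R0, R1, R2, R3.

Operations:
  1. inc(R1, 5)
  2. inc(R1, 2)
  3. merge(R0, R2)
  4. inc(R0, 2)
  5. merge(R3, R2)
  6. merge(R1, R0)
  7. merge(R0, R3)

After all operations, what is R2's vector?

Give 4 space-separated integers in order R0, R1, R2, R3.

Op 1: inc R1 by 5 -> R1=(0,5,0,0) value=5
Op 2: inc R1 by 2 -> R1=(0,7,0,0) value=7
Op 3: merge R0<->R2 -> R0=(0,0,0,0) R2=(0,0,0,0)
Op 4: inc R0 by 2 -> R0=(2,0,0,0) value=2
Op 5: merge R3<->R2 -> R3=(0,0,0,0) R2=(0,0,0,0)
Op 6: merge R1<->R0 -> R1=(2,7,0,0) R0=(2,7,0,0)
Op 7: merge R0<->R3 -> R0=(2,7,0,0) R3=(2,7,0,0)

Answer: 0 0 0 0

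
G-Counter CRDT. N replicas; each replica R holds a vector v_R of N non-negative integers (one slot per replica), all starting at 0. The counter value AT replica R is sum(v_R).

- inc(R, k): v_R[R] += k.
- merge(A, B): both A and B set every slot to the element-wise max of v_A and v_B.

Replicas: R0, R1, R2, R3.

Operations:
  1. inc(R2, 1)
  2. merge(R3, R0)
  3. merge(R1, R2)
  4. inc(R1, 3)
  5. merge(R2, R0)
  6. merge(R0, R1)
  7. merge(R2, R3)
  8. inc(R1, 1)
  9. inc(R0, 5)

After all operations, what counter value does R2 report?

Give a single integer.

Answer: 1

Derivation:
Op 1: inc R2 by 1 -> R2=(0,0,1,0) value=1
Op 2: merge R3<->R0 -> R3=(0,0,0,0) R0=(0,0,0,0)
Op 3: merge R1<->R2 -> R1=(0,0,1,0) R2=(0,0,1,0)
Op 4: inc R1 by 3 -> R1=(0,3,1,0) value=4
Op 5: merge R2<->R0 -> R2=(0,0,1,0) R0=(0,0,1,0)
Op 6: merge R0<->R1 -> R0=(0,3,1,0) R1=(0,3,1,0)
Op 7: merge R2<->R3 -> R2=(0,0,1,0) R3=(0,0,1,0)
Op 8: inc R1 by 1 -> R1=(0,4,1,0) value=5
Op 9: inc R0 by 5 -> R0=(5,3,1,0) value=9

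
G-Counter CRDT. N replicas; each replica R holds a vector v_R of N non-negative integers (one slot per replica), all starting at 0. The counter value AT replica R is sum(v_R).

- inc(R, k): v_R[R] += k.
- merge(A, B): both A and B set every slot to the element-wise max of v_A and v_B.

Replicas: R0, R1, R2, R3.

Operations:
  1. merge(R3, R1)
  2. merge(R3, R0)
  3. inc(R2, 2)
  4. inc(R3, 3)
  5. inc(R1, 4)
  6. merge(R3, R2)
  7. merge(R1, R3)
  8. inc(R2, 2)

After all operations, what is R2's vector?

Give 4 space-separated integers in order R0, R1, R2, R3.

Answer: 0 0 4 3

Derivation:
Op 1: merge R3<->R1 -> R3=(0,0,0,0) R1=(0,0,0,0)
Op 2: merge R3<->R0 -> R3=(0,0,0,0) R0=(0,0,0,0)
Op 3: inc R2 by 2 -> R2=(0,0,2,0) value=2
Op 4: inc R3 by 3 -> R3=(0,0,0,3) value=3
Op 5: inc R1 by 4 -> R1=(0,4,0,0) value=4
Op 6: merge R3<->R2 -> R3=(0,0,2,3) R2=(0,0,2,3)
Op 7: merge R1<->R3 -> R1=(0,4,2,3) R3=(0,4,2,3)
Op 8: inc R2 by 2 -> R2=(0,0,4,3) value=7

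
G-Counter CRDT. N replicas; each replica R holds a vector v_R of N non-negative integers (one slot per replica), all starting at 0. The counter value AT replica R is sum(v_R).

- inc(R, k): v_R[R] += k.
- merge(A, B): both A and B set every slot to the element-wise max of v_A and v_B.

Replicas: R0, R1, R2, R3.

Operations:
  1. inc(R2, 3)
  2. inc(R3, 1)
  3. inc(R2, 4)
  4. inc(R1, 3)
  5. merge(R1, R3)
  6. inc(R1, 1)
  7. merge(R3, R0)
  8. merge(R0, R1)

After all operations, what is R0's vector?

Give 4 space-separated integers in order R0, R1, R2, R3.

Op 1: inc R2 by 3 -> R2=(0,0,3,0) value=3
Op 2: inc R3 by 1 -> R3=(0,0,0,1) value=1
Op 3: inc R2 by 4 -> R2=(0,0,7,0) value=7
Op 4: inc R1 by 3 -> R1=(0,3,0,0) value=3
Op 5: merge R1<->R3 -> R1=(0,3,0,1) R3=(0,3,0,1)
Op 6: inc R1 by 1 -> R1=(0,4,0,1) value=5
Op 7: merge R3<->R0 -> R3=(0,3,0,1) R0=(0,3,0,1)
Op 8: merge R0<->R1 -> R0=(0,4,0,1) R1=(0,4,0,1)

Answer: 0 4 0 1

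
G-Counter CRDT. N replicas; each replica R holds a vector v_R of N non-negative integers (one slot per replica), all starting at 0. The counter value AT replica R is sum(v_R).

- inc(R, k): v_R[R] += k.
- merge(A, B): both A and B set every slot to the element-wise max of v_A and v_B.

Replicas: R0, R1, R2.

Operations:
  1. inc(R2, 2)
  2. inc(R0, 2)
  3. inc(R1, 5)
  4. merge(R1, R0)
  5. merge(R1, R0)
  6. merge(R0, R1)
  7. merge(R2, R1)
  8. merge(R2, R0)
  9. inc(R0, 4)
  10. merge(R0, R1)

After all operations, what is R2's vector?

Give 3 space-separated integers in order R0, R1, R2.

Op 1: inc R2 by 2 -> R2=(0,0,2) value=2
Op 2: inc R0 by 2 -> R0=(2,0,0) value=2
Op 3: inc R1 by 5 -> R1=(0,5,0) value=5
Op 4: merge R1<->R0 -> R1=(2,5,0) R0=(2,5,0)
Op 5: merge R1<->R0 -> R1=(2,5,0) R0=(2,5,0)
Op 6: merge R0<->R1 -> R0=(2,5,0) R1=(2,5,0)
Op 7: merge R2<->R1 -> R2=(2,5,2) R1=(2,5,2)
Op 8: merge R2<->R0 -> R2=(2,5,2) R0=(2,5,2)
Op 9: inc R0 by 4 -> R0=(6,5,2) value=13
Op 10: merge R0<->R1 -> R0=(6,5,2) R1=(6,5,2)

Answer: 2 5 2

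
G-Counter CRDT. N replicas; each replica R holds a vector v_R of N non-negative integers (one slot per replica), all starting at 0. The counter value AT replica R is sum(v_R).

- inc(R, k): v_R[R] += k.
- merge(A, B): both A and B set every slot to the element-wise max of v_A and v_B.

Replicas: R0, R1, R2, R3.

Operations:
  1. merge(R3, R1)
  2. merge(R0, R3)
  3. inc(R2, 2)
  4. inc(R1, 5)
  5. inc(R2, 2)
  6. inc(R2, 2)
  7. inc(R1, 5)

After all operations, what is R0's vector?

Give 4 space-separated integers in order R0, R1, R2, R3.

Answer: 0 0 0 0

Derivation:
Op 1: merge R3<->R1 -> R3=(0,0,0,0) R1=(0,0,0,0)
Op 2: merge R0<->R3 -> R0=(0,0,0,0) R3=(0,0,0,0)
Op 3: inc R2 by 2 -> R2=(0,0,2,0) value=2
Op 4: inc R1 by 5 -> R1=(0,5,0,0) value=5
Op 5: inc R2 by 2 -> R2=(0,0,4,0) value=4
Op 6: inc R2 by 2 -> R2=(0,0,6,0) value=6
Op 7: inc R1 by 5 -> R1=(0,10,0,0) value=10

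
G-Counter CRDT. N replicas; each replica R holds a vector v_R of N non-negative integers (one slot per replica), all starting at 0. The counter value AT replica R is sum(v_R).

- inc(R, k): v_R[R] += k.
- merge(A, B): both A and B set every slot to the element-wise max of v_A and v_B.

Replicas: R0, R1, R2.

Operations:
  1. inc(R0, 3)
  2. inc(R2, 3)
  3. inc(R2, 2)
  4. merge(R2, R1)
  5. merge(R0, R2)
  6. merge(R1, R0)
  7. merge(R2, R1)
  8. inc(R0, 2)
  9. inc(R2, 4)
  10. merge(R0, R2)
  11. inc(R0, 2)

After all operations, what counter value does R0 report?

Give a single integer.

Answer: 16

Derivation:
Op 1: inc R0 by 3 -> R0=(3,0,0) value=3
Op 2: inc R2 by 3 -> R2=(0,0,3) value=3
Op 3: inc R2 by 2 -> R2=(0,0,5) value=5
Op 4: merge R2<->R1 -> R2=(0,0,5) R1=(0,0,5)
Op 5: merge R0<->R2 -> R0=(3,0,5) R2=(3,0,5)
Op 6: merge R1<->R0 -> R1=(3,0,5) R0=(3,0,5)
Op 7: merge R2<->R1 -> R2=(3,0,5) R1=(3,0,5)
Op 8: inc R0 by 2 -> R0=(5,0,5) value=10
Op 9: inc R2 by 4 -> R2=(3,0,9) value=12
Op 10: merge R0<->R2 -> R0=(5,0,9) R2=(5,0,9)
Op 11: inc R0 by 2 -> R0=(7,0,9) value=16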